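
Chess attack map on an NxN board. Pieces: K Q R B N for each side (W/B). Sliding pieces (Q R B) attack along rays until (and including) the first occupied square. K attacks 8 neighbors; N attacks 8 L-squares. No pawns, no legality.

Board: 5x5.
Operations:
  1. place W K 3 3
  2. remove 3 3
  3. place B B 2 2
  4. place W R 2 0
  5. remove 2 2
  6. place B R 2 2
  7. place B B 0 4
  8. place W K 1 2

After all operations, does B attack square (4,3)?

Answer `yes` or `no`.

Answer: no

Derivation:
Op 1: place WK@(3,3)
Op 2: remove (3,3)
Op 3: place BB@(2,2)
Op 4: place WR@(2,0)
Op 5: remove (2,2)
Op 6: place BR@(2,2)
Op 7: place BB@(0,4)
Op 8: place WK@(1,2)
Per-piece attacks for B:
  BB@(0,4): attacks (1,3) (2,2) [ray(1,-1) blocked at (2,2)]
  BR@(2,2): attacks (2,3) (2,4) (2,1) (2,0) (3,2) (4,2) (1,2) [ray(0,-1) blocked at (2,0); ray(-1,0) blocked at (1,2)]
B attacks (4,3): no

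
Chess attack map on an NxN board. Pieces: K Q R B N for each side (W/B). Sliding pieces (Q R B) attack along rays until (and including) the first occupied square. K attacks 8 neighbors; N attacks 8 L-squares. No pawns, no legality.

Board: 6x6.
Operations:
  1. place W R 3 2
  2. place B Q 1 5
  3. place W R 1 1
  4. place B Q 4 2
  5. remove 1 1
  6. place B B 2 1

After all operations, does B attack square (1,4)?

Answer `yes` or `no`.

Answer: yes

Derivation:
Op 1: place WR@(3,2)
Op 2: place BQ@(1,5)
Op 3: place WR@(1,1)
Op 4: place BQ@(4,2)
Op 5: remove (1,1)
Op 6: place BB@(2,1)
Per-piece attacks for B:
  BQ@(1,5): attacks (1,4) (1,3) (1,2) (1,1) (1,0) (2,5) (3,5) (4,5) (5,5) (0,5) (2,4) (3,3) (4,2) (0,4) [ray(1,-1) blocked at (4,2)]
  BB@(2,1): attacks (3,2) (3,0) (1,2) (0,3) (1,0) [ray(1,1) blocked at (3,2)]
  BQ@(4,2): attacks (4,3) (4,4) (4,5) (4,1) (4,0) (5,2) (3,2) (5,3) (5,1) (3,3) (2,4) (1,5) (3,1) (2,0) [ray(-1,0) blocked at (3,2); ray(-1,1) blocked at (1,5)]
B attacks (1,4): yes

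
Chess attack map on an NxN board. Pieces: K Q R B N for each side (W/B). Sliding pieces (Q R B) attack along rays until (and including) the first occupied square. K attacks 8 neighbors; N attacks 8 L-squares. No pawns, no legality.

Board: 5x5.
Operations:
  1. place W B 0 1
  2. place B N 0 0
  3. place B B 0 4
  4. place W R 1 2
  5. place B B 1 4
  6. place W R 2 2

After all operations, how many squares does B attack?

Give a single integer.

Op 1: place WB@(0,1)
Op 2: place BN@(0,0)
Op 3: place BB@(0,4)
Op 4: place WR@(1,2)
Op 5: place BB@(1,4)
Op 6: place WR@(2,2)
Per-piece attacks for B:
  BN@(0,0): attacks (1,2) (2,1)
  BB@(0,4): attacks (1,3) (2,2) [ray(1,-1) blocked at (2,2)]
  BB@(1,4): attacks (2,3) (3,2) (4,1) (0,3)
Union (8 distinct): (0,3) (1,2) (1,3) (2,1) (2,2) (2,3) (3,2) (4,1)

Answer: 8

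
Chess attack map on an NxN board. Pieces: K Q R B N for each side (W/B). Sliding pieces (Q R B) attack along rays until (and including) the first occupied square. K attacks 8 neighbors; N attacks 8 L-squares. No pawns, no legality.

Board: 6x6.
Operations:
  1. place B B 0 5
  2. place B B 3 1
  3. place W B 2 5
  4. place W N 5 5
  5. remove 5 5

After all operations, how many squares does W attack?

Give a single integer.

Answer: 5

Derivation:
Op 1: place BB@(0,5)
Op 2: place BB@(3,1)
Op 3: place WB@(2,5)
Op 4: place WN@(5,5)
Op 5: remove (5,5)
Per-piece attacks for W:
  WB@(2,5): attacks (3,4) (4,3) (5,2) (1,4) (0,3)
Union (5 distinct): (0,3) (1,4) (3,4) (4,3) (5,2)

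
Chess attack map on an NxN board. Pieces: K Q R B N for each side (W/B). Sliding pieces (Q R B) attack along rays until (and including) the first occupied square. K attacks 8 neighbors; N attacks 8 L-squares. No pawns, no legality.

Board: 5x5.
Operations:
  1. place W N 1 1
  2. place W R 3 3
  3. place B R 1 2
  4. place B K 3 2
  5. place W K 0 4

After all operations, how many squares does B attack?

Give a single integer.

Answer: 13

Derivation:
Op 1: place WN@(1,1)
Op 2: place WR@(3,3)
Op 3: place BR@(1,2)
Op 4: place BK@(3,2)
Op 5: place WK@(0,4)
Per-piece attacks for B:
  BR@(1,2): attacks (1,3) (1,4) (1,1) (2,2) (3,2) (0,2) [ray(0,-1) blocked at (1,1); ray(1,0) blocked at (3,2)]
  BK@(3,2): attacks (3,3) (3,1) (4,2) (2,2) (4,3) (4,1) (2,3) (2,1)
Union (13 distinct): (0,2) (1,1) (1,3) (1,4) (2,1) (2,2) (2,3) (3,1) (3,2) (3,3) (4,1) (4,2) (4,3)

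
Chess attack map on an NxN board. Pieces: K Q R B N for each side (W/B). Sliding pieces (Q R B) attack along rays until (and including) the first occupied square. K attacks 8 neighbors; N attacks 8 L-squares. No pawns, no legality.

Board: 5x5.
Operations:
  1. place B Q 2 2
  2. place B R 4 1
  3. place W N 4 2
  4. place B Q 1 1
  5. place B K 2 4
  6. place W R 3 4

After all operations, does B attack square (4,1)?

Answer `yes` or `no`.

Op 1: place BQ@(2,2)
Op 2: place BR@(4,1)
Op 3: place WN@(4,2)
Op 4: place BQ@(1,1)
Op 5: place BK@(2,4)
Op 6: place WR@(3,4)
Per-piece attacks for B:
  BQ@(1,1): attacks (1,2) (1,3) (1,4) (1,0) (2,1) (3,1) (4,1) (0,1) (2,2) (2,0) (0,2) (0,0) [ray(1,0) blocked at (4,1); ray(1,1) blocked at (2,2)]
  BQ@(2,2): attacks (2,3) (2,4) (2,1) (2,0) (3,2) (4,2) (1,2) (0,2) (3,3) (4,4) (3,1) (4,0) (1,3) (0,4) (1,1) [ray(0,1) blocked at (2,4); ray(1,0) blocked at (4,2); ray(-1,-1) blocked at (1,1)]
  BK@(2,4): attacks (2,3) (3,4) (1,4) (3,3) (1,3)
  BR@(4,1): attacks (4,2) (4,0) (3,1) (2,1) (1,1) [ray(0,1) blocked at (4,2); ray(-1,0) blocked at (1,1)]
B attacks (4,1): yes

Answer: yes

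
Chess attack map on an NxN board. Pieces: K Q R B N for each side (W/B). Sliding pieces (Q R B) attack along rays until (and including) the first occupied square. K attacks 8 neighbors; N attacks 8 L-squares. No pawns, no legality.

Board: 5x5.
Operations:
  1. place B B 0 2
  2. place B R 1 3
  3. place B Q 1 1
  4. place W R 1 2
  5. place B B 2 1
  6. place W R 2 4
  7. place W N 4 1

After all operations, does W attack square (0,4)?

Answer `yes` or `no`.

Op 1: place BB@(0,2)
Op 2: place BR@(1,3)
Op 3: place BQ@(1,1)
Op 4: place WR@(1,2)
Op 5: place BB@(2,1)
Op 6: place WR@(2,4)
Op 7: place WN@(4,1)
Per-piece attacks for W:
  WR@(1,2): attacks (1,3) (1,1) (2,2) (3,2) (4,2) (0,2) [ray(0,1) blocked at (1,3); ray(0,-1) blocked at (1,1); ray(-1,0) blocked at (0,2)]
  WR@(2,4): attacks (2,3) (2,2) (2,1) (3,4) (4,4) (1,4) (0,4) [ray(0,-1) blocked at (2,1)]
  WN@(4,1): attacks (3,3) (2,2) (2,0)
W attacks (0,4): yes

Answer: yes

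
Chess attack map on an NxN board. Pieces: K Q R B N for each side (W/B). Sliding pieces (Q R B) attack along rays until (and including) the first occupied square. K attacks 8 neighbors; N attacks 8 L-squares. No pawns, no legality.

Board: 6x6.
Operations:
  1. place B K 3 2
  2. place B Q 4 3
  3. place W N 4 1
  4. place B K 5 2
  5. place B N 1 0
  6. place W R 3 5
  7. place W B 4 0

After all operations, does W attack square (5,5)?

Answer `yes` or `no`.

Op 1: place BK@(3,2)
Op 2: place BQ@(4,3)
Op 3: place WN@(4,1)
Op 4: place BK@(5,2)
Op 5: place BN@(1,0)
Op 6: place WR@(3,5)
Op 7: place WB@(4,0)
Per-piece attacks for W:
  WR@(3,5): attacks (3,4) (3,3) (3,2) (4,5) (5,5) (2,5) (1,5) (0,5) [ray(0,-1) blocked at (3,2)]
  WB@(4,0): attacks (5,1) (3,1) (2,2) (1,3) (0,4)
  WN@(4,1): attacks (5,3) (3,3) (2,2) (2,0)
W attacks (5,5): yes

Answer: yes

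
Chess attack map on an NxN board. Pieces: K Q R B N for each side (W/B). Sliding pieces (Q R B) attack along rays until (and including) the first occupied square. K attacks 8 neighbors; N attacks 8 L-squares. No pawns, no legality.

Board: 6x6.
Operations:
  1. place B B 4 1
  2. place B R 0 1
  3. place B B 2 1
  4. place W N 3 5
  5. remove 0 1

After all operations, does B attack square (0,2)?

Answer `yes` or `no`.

Op 1: place BB@(4,1)
Op 2: place BR@(0,1)
Op 3: place BB@(2,1)
Op 4: place WN@(3,5)
Op 5: remove (0,1)
Per-piece attacks for B:
  BB@(2,1): attacks (3,2) (4,3) (5,4) (3,0) (1,2) (0,3) (1,0)
  BB@(4,1): attacks (5,2) (5,0) (3,2) (2,3) (1,4) (0,5) (3,0)
B attacks (0,2): no

Answer: no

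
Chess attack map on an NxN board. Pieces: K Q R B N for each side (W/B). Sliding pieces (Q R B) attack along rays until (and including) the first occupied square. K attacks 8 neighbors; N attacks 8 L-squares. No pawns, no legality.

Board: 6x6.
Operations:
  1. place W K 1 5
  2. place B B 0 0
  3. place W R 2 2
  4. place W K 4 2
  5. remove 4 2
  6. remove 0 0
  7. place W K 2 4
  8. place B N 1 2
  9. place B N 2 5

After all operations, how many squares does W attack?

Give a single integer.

Op 1: place WK@(1,5)
Op 2: place BB@(0,0)
Op 3: place WR@(2,2)
Op 4: place WK@(4,2)
Op 5: remove (4,2)
Op 6: remove (0,0)
Op 7: place WK@(2,4)
Op 8: place BN@(1,2)
Op 9: place BN@(2,5)
Per-piece attacks for W:
  WK@(1,5): attacks (1,4) (2,5) (0,5) (2,4) (0,4)
  WR@(2,2): attacks (2,3) (2,4) (2,1) (2,0) (3,2) (4,2) (5,2) (1,2) [ray(0,1) blocked at (2,4); ray(-1,0) blocked at (1,2)]
  WK@(2,4): attacks (2,5) (2,3) (3,4) (1,4) (3,5) (3,3) (1,5) (1,3)
Union (17 distinct): (0,4) (0,5) (1,2) (1,3) (1,4) (1,5) (2,0) (2,1) (2,3) (2,4) (2,5) (3,2) (3,3) (3,4) (3,5) (4,2) (5,2)

Answer: 17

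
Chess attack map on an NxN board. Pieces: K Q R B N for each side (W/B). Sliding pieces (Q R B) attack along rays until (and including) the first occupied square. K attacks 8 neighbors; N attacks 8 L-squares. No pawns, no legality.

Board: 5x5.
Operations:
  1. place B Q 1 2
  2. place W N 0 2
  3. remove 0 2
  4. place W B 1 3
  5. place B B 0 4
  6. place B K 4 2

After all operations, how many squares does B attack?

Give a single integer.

Answer: 17

Derivation:
Op 1: place BQ@(1,2)
Op 2: place WN@(0,2)
Op 3: remove (0,2)
Op 4: place WB@(1,3)
Op 5: place BB@(0,4)
Op 6: place BK@(4,2)
Per-piece attacks for B:
  BB@(0,4): attacks (1,3) [ray(1,-1) blocked at (1,3)]
  BQ@(1,2): attacks (1,3) (1,1) (1,0) (2,2) (3,2) (4,2) (0,2) (2,3) (3,4) (2,1) (3,0) (0,3) (0,1) [ray(0,1) blocked at (1,3); ray(1,0) blocked at (4,2)]
  BK@(4,2): attacks (4,3) (4,1) (3,2) (3,3) (3,1)
Union (17 distinct): (0,1) (0,2) (0,3) (1,0) (1,1) (1,3) (2,1) (2,2) (2,3) (3,0) (3,1) (3,2) (3,3) (3,4) (4,1) (4,2) (4,3)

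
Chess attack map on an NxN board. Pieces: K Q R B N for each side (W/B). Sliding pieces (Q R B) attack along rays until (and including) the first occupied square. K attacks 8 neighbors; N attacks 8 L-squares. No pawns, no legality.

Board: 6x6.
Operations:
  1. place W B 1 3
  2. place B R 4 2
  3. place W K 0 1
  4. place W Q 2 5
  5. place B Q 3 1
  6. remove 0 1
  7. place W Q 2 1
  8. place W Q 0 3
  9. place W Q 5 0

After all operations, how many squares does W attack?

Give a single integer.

Op 1: place WB@(1,3)
Op 2: place BR@(4,2)
Op 3: place WK@(0,1)
Op 4: place WQ@(2,5)
Op 5: place BQ@(3,1)
Op 6: remove (0,1)
Op 7: place WQ@(2,1)
Op 8: place WQ@(0,3)
Op 9: place WQ@(5,0)
Per-piece attacks for W:
  WQ@(0,3): attacks (0,4) (0,5) (0,2) (0,1) (0,0) (1,3) (1,4) (2,5) (1,2) (2,1) [ray(1,0) blocked at (1,3); ray(1,1) blocked at (2,5); ray(1,-1) blocked at (2,1)]
  WB@(1,3): attacks (2,4) (3,5) (2,2) (3,1) (0,4) (0,2) [ray(1,-1) blocked at (3,1)]
  WQ@(2,1): attacks (2,2) (2,3) (2,4) (2,5) (2,0) (3,1) (1,1) (0,1) (3,2) (4,3) (5,4) (3,0) (1,2) (0,3) (1,0) [ray(0,1) blocked at (2,5); ray(1,0) blocked at (3,1); ray(-1,1) blocked at (0,3)]
  WQ@(2,5): attacks (2,4) (2,3) (2,2) (2,1) (3,5) (4,5) (5,5) (1,5) (0,5) (3,4) (4,3) (5,2) (1,4) (0,3) [ray(0,-1) blocked at (2,1); ray(-1,-1) blocked at (0,3)]
  WQ@(5,0): attacks (5,1) (5,2) (5,3) (5,4) (5,5) (4,0) (3,0) (2,0) (1,0) (0,0) (4,1) (3,2) (2,3) (1,4) (0,5)
Union (32 distinct): (0,0) (0,1) (0,2) (0,3) (0,4) (0,5) (1,0) (1,1) (1,2) (1,3) (1,4) (1,5) (2,0) (2,1) (2,2) (2,3) (2,4) (2,5) (3,0) (3,1) (3,2) (3,4) (3,5) (4,0) (4,1) (4,3) (4,5) (5,1) (5,2) (5,3) (5,4) (5,5)

Answer: 32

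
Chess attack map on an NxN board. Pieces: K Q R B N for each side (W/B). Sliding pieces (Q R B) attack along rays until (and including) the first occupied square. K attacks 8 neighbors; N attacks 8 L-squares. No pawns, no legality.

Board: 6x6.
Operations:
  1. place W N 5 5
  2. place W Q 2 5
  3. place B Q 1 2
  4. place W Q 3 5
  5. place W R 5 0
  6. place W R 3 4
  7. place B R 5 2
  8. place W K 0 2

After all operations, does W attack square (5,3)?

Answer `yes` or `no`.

Answer: yes

Derivation:
Op 1: place WN@(5,5)
Op 2: place WQ@(2,5)
Op 3: place BQ@(1,2)
Op 4: place WQ@(3,5)
Op 5: place WR@(5,0)
Op 6: place WR@(3,4)
Op 7: place BR@(5,2)
Op 8: place WK@(0,2)
Per-piece attacks for W:
  WK@(0,2): attacks (0,3) (0,1) (1,2) (1,3) (1,1)
  WQ@(2,5): attacks (2,4) (2,3) (2,2) (2,1) (2,0) (3,5) (1,5) (0,5) (3,4) (1,4) (0,3) [ray(1,0) blocked at (3,5); ray(1,-1) blocked at (3,4)]
  WR@(3,4): attacks (3,5) (3,3) (3,2) (3,1) (3,0) (4,4) (5,4) (2,4) (1,4) (0,4) [ray(0,1) blocked at (3,5)]
  WQ@(3,5): attacks (3,4) (4,5) (5,5) (2,5) (4,4) (5,3) (2,4) (1,3) (0,2) [ray(0,-1) blocked at (3,4); ray(1,0) blocked at (5,5); ray(-1,0) blocked at (2,5); ray(-1,-1) blocked at (0,2)]
  WR@(5,0): attacks (5,1) (5,2) (4,0) (3,0) (2,0) (1,0) (0,0) [ray(0,1) blocked at (5,2)]
  WN@(5,5): attacks (4,3) (3,4)
W attacks (5,3): yes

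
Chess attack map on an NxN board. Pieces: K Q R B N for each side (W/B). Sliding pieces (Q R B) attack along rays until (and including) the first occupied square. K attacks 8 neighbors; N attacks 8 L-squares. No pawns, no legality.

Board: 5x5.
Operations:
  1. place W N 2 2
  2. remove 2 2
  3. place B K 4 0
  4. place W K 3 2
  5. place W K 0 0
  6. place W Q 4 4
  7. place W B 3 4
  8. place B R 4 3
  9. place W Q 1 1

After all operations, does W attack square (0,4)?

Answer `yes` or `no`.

Answer: no

Derivation:
Op 1: place WN@(2,2)
Op 2: remove (2,2)
Op 3: place BK@(4,0)
Op 4: place WK@(3,2)
Op 5: place WK@(0,0)
Op 6: place WQ@(4,4)
Op 7: place WB@(3,4)
Op 8: place BR@(4,3)
Op 9: place WQ@(1,1)
Per-piece attacks for W:
  WK@(0,0): attacks (0,1) (1,0) (1,1)
  WQ@(1,1): attacks (1,2) (1,3) (1,4) (1,0) (2,1) (3,1) (4,1) (0,1) (2,2) (3,3) (4,4) (2,0) (0,2) (0,0) [ray(1,1) blocked at (4,4); ray(-1,-1) blocked at (0,0)]
  WK@(3,2): attacks (3,3) (3,1) (4,2) (2,2) (4,3) (4,1) (2,3) (2,1)
  WB@(3,4): attacks (4,3) (2,3) (1,2) (0,1) [ray(1,-1) blocked at (4,3)]
  WQ@(4,4): attacks (4,3) (3,4) (3,3) (2,2) (1,1) [ray(0,-1) blocked at (4,3); ray(-1,0) blocked at (3,4); ray(-1,-1) blocked at (1,1)]
W attacks (0,4): no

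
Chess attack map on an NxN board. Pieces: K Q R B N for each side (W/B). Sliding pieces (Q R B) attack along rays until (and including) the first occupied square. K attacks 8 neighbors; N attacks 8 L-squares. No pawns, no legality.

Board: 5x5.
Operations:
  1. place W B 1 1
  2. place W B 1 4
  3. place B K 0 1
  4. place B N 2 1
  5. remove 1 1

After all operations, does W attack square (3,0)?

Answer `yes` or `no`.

Op 1: place WB@(1,1)
Op 2: place WB@(1,4)
Op 3: place BK@(0,1)
Op 4: place BN@(2,1)
Op 5: remove (1,1)
Per-piece attacks for W:
  WB@(1,4): attacks (2,3) (3,2) (4,1) (0,3)
W attacks (3,0): no

Answer: no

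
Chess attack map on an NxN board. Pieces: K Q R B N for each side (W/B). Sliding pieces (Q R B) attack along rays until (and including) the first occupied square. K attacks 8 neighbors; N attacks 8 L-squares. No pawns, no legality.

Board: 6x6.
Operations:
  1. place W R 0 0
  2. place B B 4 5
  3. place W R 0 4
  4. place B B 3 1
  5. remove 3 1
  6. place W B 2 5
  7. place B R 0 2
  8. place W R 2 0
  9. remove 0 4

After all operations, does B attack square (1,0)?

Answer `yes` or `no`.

Answer: no

Derivation:
Op 1: place WR@(0,0)
Op 2: place BB@(4,5)
Op 3: place WR@(0,4)
Op 4: place BB@(3,1)
Op 5: remove (3,1)
Op 6: place WB@(2,5)
Op 7: place BR@(0,2)
Op 8: place WR@(2,0)
Op 9: remove (0,4)
Per-piece attacks for B:
  BR@(0,2): attacks (0,3) (0,4) (0,5) (0,1) (0,0) (1,2) (2,2) (3,2) (4,2) (5,2) [ray(0,-1) blocked at (0,0)]
  BB@(4,5): attacks (5,4) (3,4) (2,3) (1,2) (0,1)
B attacks (1,0): no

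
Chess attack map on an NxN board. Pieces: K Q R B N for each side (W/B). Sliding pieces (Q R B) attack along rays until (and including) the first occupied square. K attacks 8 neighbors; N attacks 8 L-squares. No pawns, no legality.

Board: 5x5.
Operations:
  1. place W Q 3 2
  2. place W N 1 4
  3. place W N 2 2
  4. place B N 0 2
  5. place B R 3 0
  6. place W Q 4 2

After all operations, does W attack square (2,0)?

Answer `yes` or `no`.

Op 1: place WQ@(3,2)
Op 2: place WN@(1,4)
Op 3: place WN@(2,2)
Op 4: place BN@(0,2)
Op 5: place BR@(3,0)
Op 6: place WQ@(4,2)
Per-piece attacks for W:
  WN@(1,4): attacks (2,2) (3,3) (0,2)
  WN@(2,2): attacks (3,4) (4,3) (1,4) (0,3) (3,0) (4,1) (1,0) (0,1)
  WQ@(3,2): attacks (3,3) (3,4) (3,1) (3,0) (4,2) (2,2) (4,3) (4,1) (2,3) (1,4) (2,1) (1,0) [ray(0,-1) blocked at (3,0); ray(1,0) blocked at (4,2); ray(-1,0) blocked at (2,2); ray(-1,1) blocked at (1,4)]
  WQ@(4,2): attacks (4,3) (4,4) (4,1) (4,0) (3,2) (3,3) (2,4) (3,1) (2,0) [ray(-1,0) blocked at (3,2)]
W attacks (2,0): yes

Answer: yes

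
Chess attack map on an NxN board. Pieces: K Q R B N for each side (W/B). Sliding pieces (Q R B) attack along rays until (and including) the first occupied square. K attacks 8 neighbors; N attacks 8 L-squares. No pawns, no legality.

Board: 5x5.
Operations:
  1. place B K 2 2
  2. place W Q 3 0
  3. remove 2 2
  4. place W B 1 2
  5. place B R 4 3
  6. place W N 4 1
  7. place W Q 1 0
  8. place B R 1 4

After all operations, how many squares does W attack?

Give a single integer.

Answer: 18

Derivation:
Op 1: place BK@(2,2)
Op 2: place WQ@(3,0)
Op 3: remove (2,2)
Op 4: place WB@(1,2)
Op 5: place BR@(4,3)
Op 6: place WN@(4,1)
Op 7: place WQ@(1,0)
Op 8: place BR@(1,4)
Per-piece attacks for W:
  WQ@(1,0): attacks (1,1) (1,2) (2,0) (3,0) (0,0) (2,1) (3,2) (4,3) (0,1) [ray(0,1) blocked at (1,2); ray(1,0) blocked at (3,0); ray(1,1) blocked at (4,3)]
  WB@(1,2): attacks (2,3) (3,4) (2,1) (3,0) (0,3) (0,1) [ray(1,-1) blocked at (3,0)]
  WQ@(3,0): attacks (3,1) (3,2) (3,3) (3,4) (4,0) (2,0) (1,0) (4,1) (2,1) (1,2) [ray(-1,0) blocked at (1,0); ray(1,1) blocked at (4,1); ray(-1,1) blocked at (1,2)]
  WN@(4,1): attacks (3,3) (2,2) (2,0)
Union (18 distinct): (0,0) (0,1) (0,3) (1,0) (1,1) (1,2) (2,0) (2,1) (2,2) (2,3) (3,0) (3,1) (3,2) (3,3) (3,4) (4,0) (4,1) (4,3)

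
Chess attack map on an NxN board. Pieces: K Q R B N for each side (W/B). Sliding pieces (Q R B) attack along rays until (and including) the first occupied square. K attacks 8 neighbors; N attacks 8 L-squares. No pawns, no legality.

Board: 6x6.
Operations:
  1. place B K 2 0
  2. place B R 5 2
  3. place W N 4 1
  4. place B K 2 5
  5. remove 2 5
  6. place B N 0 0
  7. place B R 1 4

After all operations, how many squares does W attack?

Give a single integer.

Op 1: place BK@(2,0)
Op 2: place BR@(5,2)
Op 3: place WN@(4,1)
Op 4: place BK@(2,5)
Op 5: remove (2,5)
Op 6: place BN@(0,0)
Op 7: place BR@(1,4)
Per-piece attacks for W:
  WN@(4,1): attacks (5,3) (3,3) (2,2) (2,0)
Union (4 distinct): (2,0) (2,2) (3,3) (5,3)

Answer: 4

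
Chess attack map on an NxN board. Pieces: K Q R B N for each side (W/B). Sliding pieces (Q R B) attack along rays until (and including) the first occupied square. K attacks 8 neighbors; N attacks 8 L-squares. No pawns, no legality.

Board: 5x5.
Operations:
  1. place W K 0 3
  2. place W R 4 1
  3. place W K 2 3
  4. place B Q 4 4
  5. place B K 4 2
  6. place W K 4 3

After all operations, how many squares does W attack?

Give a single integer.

Op 1: place WK@(0,3)
Op 2: place WR@(4,1)
Op 3: place WK@(2,3)
Op 4: place BQ@(4,4)
Op 5: place BK@(4,2)
Op 6: place WK@(4,3)
Per-piece attacks for W:
  WK@(0,3): attacks (0,4) (0,2) (1,3) (1,4) (1,2)
  WK@(2,3): attacks (2,4) (2,2) (3,3) (1,3) (3,4) (3,2) (1,4) (1,2)
  WR@(4,1): attacks (4,2) (4,0) (3,1) (2,1) (1,1) (0,1) [ray(0,1) blocked at (4,2)]
  WK@(4,3): attacks (4,4) (4,2) (3,3) (3,4) (3,2)
Union (17 distinct): (0,1) (0,2) (0,4) (1,1) (1,2) (1,3) (1,4) (2,1) (2,2) (2,4) (3,1) (3,2) (3,3) (3,4) (4,0) (4,2) (4,4)

Answer: 17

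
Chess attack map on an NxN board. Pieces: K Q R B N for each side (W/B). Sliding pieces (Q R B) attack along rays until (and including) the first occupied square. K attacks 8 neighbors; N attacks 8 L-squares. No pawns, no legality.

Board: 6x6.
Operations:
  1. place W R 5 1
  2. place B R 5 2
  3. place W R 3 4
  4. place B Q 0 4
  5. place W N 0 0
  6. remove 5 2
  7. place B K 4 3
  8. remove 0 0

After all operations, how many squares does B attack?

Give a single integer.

Op 1: place WR@(5,1)
Op 2: place BR@(5,2)
Op 3: place WR@(3,4)
Op 4: place BQ@(0,4)
Op 5: place WN@(0,0)
Op 6: remove (5,2)
Op 7: place BK@(4,3)
Op 8: remove (0,0)
Per-piece attacks for B:
  BQ@(0,4): attacks (0,5) (0,3) (0,2) (0,1) (0,0) (1,4) (2,4) (3,4) (1,5) (1,3) (2,2) (3,1) (4,0) [ray(1,0) blocked at (3,4)]
  BK@(4,3): attacks (4,4) (4,2) (5,3) (3,3) (5,4) (5,2) (3,4) (3,2)
Union (20 distinct): (0,0) (0,1) (0,2) (0,3) (0,5) (1,3) (1,4) (1,5) (2,2) (2,4) (3,1) (3,2) (3,3) (3,4) (4,0) (4,2) (4,4) (5,2) (5,3) (5,4)

Answer: 20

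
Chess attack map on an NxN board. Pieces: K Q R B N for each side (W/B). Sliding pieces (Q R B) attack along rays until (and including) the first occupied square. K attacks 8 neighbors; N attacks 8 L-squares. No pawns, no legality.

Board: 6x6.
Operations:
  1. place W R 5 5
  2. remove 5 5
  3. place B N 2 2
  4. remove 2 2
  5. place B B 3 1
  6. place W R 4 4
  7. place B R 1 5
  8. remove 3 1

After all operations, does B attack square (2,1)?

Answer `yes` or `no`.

Answer: no

Derivation:
Op 1: place WR@(5,5)
Op 2: remove (5,5)
Op 3: place BN@(2,2)
Op 4: remove (2,2)
Op 5: place BB@(3,1)
Op 6: place WR@(4,4)
Op 7: place BR@(1,5)
Op 8: remove (3,1)
Per-piece attacks for B:
  BR@(1,5): attacks (1,4) (1,3) (1,2) (1,1) (1,0) (2,5) (3,5) (4,5) (5,5) (0,5)
B attacks (2,1): no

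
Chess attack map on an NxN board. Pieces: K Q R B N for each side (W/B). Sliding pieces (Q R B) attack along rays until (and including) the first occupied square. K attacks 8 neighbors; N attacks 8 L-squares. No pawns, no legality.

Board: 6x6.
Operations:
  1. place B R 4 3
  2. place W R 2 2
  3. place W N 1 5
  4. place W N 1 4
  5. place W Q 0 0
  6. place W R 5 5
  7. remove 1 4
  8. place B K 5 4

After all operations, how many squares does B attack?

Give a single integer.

Op 1: place BR@(4,3)
Op 2: place WR@(2,2)
Op 3: place WN@(1,5)
Op 4: place WN@(1,4)
Op 5: place WQ@(0,0)
Op 6: place WR@(5,5)
Op 7: remove (1,4)
Op 8: place BK@(5,4)
Per-piece attacks for B:
  BR@(4,3): attacks (4,4) (4,5) (4,2) (4,1) (4,0) (5,3) (3,3) (2,3) (1,3) (0,3)
  BK@(5,4): attacks (5,5) (5,3) (4,4) (4,5) (4,3)
Union (12 distinct): (0,3) (1,3) (2,3) (3,3) (4,0) (4,1) (4,2) (4,3) (4,4) (4,5) (5,3) (5,5)

Answer: 12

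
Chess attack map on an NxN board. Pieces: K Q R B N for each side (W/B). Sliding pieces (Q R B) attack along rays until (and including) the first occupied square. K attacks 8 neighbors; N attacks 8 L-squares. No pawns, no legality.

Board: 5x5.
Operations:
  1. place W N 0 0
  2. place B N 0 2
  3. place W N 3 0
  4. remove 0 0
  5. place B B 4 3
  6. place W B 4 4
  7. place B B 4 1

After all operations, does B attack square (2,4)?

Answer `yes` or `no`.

Op 1: place WN@(0,0)
Op 2: place BN@(0,2)
Op 3: place WN@(3,0)
Op 4: remove (0,0)
Op 5: place BB@(4,3)
Op 6: place WB@(4,4)
Op 7: place BB@(4,1)
Per-piece attacks for B:
  BN@(0,2): attacks (1,4) (2,3) (1,0) (2,1)
  BB@(4,1): attacks (3,2) (2,3) (1,4) (3,0) [ray(-1,-1) blocked at (3,0)]
  BB@(4,3): attacks (3,4) (3,2) (2,1) (1,0)
B attacks (2,4): no

Answer: no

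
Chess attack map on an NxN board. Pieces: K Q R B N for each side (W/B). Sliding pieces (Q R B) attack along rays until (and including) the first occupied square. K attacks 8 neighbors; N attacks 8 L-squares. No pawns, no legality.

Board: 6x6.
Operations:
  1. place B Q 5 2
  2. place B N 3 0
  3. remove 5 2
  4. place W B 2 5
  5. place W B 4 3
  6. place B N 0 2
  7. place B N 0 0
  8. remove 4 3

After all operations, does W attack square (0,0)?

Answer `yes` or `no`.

Answer: no

Derivation:
Op 1: place BQ@(5,2)
Op 2: place BN@(3,0)
Op 3: remove (5,2)
Op 4: place WB@(2,5)
Op 5: place WB@(4,3)
Op 6: place BN@(0,2)
Op 7: place BN@(0,0)
Op 8: remove (4,3)
Per-piece attacks for W:
  WB@(2,5): attacks (3,4) (4,3) (5,2) (1,4) (0,3)
W attacks (0,0): no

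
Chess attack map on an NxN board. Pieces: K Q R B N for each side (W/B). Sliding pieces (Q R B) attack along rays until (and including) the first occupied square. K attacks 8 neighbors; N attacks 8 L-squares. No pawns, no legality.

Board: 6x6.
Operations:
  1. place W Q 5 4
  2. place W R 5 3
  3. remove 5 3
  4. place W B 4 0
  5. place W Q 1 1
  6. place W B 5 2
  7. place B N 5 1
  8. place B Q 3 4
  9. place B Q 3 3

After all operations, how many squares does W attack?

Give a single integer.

Answer: 25

Derivation:
Op 1: place WQ@(5,4)
Op 2: place WR@(5,3)
Op 3: remove (5,3)
Op 4: place WB@(4,0)
Op 5: place WQ@(1,1)
Op 6: place WB@(5,2)
Op 7: place BN@(5,1)
Op 8: place BQ@(3,4)
Op 9: place BQ@(3,3)
Per-piece attacks for W:
  WQ@(1,1): attacks (1,2) (1,3) (1,4) (1,5) (1,0) (2,1) (3,1) (4,1) (5,1) (0,1) (2,2) (3,3) (2,0) (0,2) (0,0) [ray(1,0) blocked at (5,1); ray(1,1) blocked at (3,3)]
  WB@(4,0): attacks (5,1) (3,1) (2,2) (1,3) (0,4) [ray(1,1) blocked at (5,1)]
  WB@(5,2): attacks (4,3) (3,4) (4,1) (3,0) [ray(-1,1) blocked at (3,4)]
  WQ@(5,4): attacks (5,5) (5,3) (5,2) (4,4) (3,4) (4,5) (4,3) (3,2) (2,1) (1,0) [ray(0,-1) blocked at (5,2); ray(-1,0) blocked at (3,4)]
Union (25 distinct): (0,0) (0,1) (0,2) (0,4) (1,0) (1,2) (1,3) (1,4) (1,5) (2,0) (2,1) (2,2) (3,0) (3,1) (3,2) (3,3) (3,4) (4,1) (4,3) (4,4) (4,5) (5,1) (5,2) (5,3) (5,5)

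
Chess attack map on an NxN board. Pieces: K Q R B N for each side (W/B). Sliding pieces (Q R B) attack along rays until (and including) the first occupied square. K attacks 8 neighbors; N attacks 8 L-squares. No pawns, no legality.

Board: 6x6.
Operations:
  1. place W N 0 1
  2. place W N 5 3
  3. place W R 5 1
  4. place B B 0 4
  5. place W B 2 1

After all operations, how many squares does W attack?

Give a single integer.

Op 1: place WN@(0,1)
Op 2: place WN@(5,3)
Op 3: place WR@(5,1)
Op 4: place BB@(0,4)
Op 5: place WB@(2,1)
Per-piece attacks for W:
  WN@(0,1): attacks (1,3) (2,2) (2,0)
  WB@(2,1): attacks (3,2) (4,3) (5,4) (3,0) (1,2) (0,3) (1,0)
  WR@(5,1): attacks (5,2) (5,3) (5,0) (4,1) (3,1) (2,1) [ray(0,1) blocked at (5,3); ray(-1,0) blocked at (2,1)]
  WN@(5,3): attacks (4,5) (3,4) (4,1) (3,2)
Union (18 distinct): (0,3) (1,0) (1,2) (1,3) (2,0) (2,1) (2,2) (3,0) (3,1) (3,2) (3,4) (4,1) (4,3) (4,5) (5,0) (5,2) (5,3) (5,4)

Answer: 18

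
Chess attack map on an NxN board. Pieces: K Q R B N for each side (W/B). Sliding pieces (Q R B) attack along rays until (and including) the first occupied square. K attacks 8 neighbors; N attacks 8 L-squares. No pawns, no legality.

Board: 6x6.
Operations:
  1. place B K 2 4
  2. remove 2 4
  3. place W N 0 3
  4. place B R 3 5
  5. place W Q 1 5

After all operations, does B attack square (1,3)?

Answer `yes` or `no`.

Op 1: place BK@(2,4)
Op 2: remove (2,4)
Op 3: place WN@(0,3)
Op 4: place BR@(3,5)
Op 5: place WQ@(1,5)
Per-piece attacks for B:
  BR@(3,5): attacks (3,4) (3,3) (3,2) (3,1) (3,0) (4,5) (5,5) (2,5) (1,5) [ray(-1,0) blocked at (1,5)]
B attacks (1,3): no

Answer: no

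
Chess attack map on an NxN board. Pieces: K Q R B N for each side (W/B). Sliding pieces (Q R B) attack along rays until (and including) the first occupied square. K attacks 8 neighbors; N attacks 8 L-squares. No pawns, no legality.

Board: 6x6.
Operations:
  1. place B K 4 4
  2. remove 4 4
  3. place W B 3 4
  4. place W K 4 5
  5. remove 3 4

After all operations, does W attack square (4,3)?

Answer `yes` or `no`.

Answer: no

Derivation:
Op 1: place BK@(4,4)
Op 2: remove (4,4)
Op 3: place WB@(3,4)
Op 4: place WK@(4,5)
Op 5: remove (3,4)
Per-piece attacks for W:
  WK@(4,5): attacks (4,4) (5,5) (3,5) (5,4) (3,4)
W attacks (4,3): no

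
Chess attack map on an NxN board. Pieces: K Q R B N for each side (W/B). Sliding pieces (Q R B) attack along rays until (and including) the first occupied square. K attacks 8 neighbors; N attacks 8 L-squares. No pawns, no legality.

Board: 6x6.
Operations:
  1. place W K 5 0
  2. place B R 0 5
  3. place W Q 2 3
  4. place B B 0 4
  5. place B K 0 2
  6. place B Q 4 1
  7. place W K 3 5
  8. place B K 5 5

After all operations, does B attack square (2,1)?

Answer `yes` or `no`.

Op 1: place WK@(5,0)
Op 2: place BR@(0,5)
Op 3: place WQ@(2,3)
Op 4: place BB@(0,4)
Op 5: place BK@(0,2)
Op 6: place BQ@(4,1)
Op 7: place WK@(3,5)
Op 8: place BK@(5,5)
Per-piece attacks for B:
  BK@(0,2): attacks (0,3) (0,1) (1,2) (1,3) (1,1)
  BB@(0,4): attacks (1,5) (1,3) (2,2) (3,1) (4,0)
  BR@(0,5): attacks (0,4) (1,5) (2,5) (3,5) [ray(0,-1) blocked at (0,4); ray(1,0) blocked at (3,5)]
  BQ@(4,1): attacks (4,2) (4,3) (4,4) (4,5) (4,0) (5,1) (3,1) (2,1) (1,1) (0,1) (5,2) (5,0) (3,2) (2,3) (3,0) [ray(1,-1) blocked at (5,0); ray(-1,1) blocked at (2,3)]
  BK@(5,5): attacks (5,4) (4,5) (4,4)
B attacks (2,1): yes

Answer: yes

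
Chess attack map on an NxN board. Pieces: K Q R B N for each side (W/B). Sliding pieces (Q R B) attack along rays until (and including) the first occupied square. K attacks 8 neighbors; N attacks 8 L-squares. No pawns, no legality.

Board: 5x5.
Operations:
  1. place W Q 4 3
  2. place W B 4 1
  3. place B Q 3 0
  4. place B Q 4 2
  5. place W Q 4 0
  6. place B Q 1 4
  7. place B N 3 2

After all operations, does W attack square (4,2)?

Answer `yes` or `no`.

Op 1: place WQ@(4,3)
Op 2: place WB@(4,1)
Op 3: place BQ@(3,0)
Op 4: place BQ@(4,2)
Op 5: place WQ@(4,0)
Op 6: place BQ@(1,4)
Op 7: place BN@(3,2)
Per-piece attacks for W:
  WQ@(4,0): attacks (4,1) (3,0) (3,1) (2,2) (1,3) (0,4) [ray(0,1) blocked at (4,1); ray(-1,0) blocked at (3,0)]
  WB@(4,1): attacks (3,2) (3,0) [ray(-1,1) blocked at (3,2); ray(-1,-1) blocked at (3,0)]
  WQ@(4,3): attacks (4,4) (4,2) (3,3) (2,3) (1,3) (0,3) (3,4) (3,2) [ray(0,-1) blocked at (4,2); ray(-1,-1) blocked at (3,2)]
W attacks (4,2): yes

Answer: yes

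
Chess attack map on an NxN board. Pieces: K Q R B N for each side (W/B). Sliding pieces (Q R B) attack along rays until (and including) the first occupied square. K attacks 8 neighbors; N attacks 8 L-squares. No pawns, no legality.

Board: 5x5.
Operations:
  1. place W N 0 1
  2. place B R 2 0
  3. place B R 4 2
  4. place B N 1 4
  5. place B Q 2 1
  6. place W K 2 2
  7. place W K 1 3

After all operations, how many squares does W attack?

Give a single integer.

Op 1: place WN@(0,1)
Op 2: place BR@(2,0)
Op 3: place BR@(4,2)
Op 4: place BN@(1,4)
Op 5: place BQ@(2,1)
Op 6: place WK@(2,2)
Op 7: place WK@(1,3)
Per-piece attacks for W:
  WN@(0,1): attacks (1,3) (2,2) (2,0)
  WK@(1,3): attacks (1,4) (1,2) (2,3) (0,3) (2,4) (2,2) (0,4) (0,2)
  WK@(2,2): attacks (2,3) (2,1) (3,2) (1,2) (3,3) (3,1) (1,3) (1,1)
Union (15 distinct): (0,2) (0,3) (0,4) (1,1) (1,2) (1,3) (1,4) (2,0) (2,1) (2,2) (2,3) (2,4) (3,1) (3,2) (3,3)

Answer: 15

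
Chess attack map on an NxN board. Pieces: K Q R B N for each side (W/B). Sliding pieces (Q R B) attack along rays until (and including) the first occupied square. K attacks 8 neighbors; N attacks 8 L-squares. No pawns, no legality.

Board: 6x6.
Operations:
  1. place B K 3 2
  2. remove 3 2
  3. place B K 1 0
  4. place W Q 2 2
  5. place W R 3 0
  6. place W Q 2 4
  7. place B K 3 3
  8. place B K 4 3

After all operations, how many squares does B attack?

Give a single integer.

Op 1: place BK@(3,2)
Op 2: remove (3,2)
Op 3: place BK@(1,0)
Op 4: place WQ@(2,2)
Op 5: place WR@(3,0)
Op 6: place WQ@(2,4)
Op 7: place BK@(3,3)
Op 8: place BK@(4,3)
Per-piece attacks for B:
  BK@(1,0): attacks (1,1) (2,0) (0,0) (2,1) (0,1)
  BK@(3,3): attacks (3,4) (3,2) (4,3) (2,3) (4,4) (4,2) (2,4) (2,2)
  BK@(4,3): attacks (4,4) (4,2) (5,3) (3,3) (5,4) (5,2) (3,4) (3,2)
Union (17 distinct): (0,0) (0,1) (1,1) (2,0) (2,1) (2,2) (2,3) (2,4) (3,2) (3,3) (3,4) (4,2) (4,3) (4,4) (5,2) (5,3) (5,4)

Answer: 17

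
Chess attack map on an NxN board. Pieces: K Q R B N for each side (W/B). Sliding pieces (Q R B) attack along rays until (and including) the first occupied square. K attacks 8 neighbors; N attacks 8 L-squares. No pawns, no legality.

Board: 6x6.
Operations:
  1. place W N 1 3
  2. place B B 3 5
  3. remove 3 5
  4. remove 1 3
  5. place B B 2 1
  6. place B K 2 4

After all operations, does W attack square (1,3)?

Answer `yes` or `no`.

Answer: no

Derivation:
Op 1: place WN@(1,3)
Op 2: place BB@(3,5)
Op 3: remove (3,5)
Op 4: remove (1,3)
Op 5: place BB@(2,1)
Op 6: place BK@(2,4)
Per-piece attacks for W:
W attacks (1,3): no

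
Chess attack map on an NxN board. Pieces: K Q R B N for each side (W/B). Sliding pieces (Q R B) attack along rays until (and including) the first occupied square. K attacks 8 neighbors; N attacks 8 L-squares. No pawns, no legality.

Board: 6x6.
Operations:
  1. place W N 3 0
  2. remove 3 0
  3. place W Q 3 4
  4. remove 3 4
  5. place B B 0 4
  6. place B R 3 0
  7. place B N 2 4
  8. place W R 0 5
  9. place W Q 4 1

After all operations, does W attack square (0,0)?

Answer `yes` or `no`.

Answer: no

Derivation:
Op 1: place WN@(3,0)
Op 2: remove (3,0)
Op 3: place WQ@(3,4)
Op 4: remove (3,4)
Op 5: place BB@(0,4)
Op 6: place BR@(3,0)
Op 7: place BN@(2,4)
Op 8: place WR@(0,5)
Op 9: place WQ@(4,1)
Per-piece attacks for W:
  WR@(0,5): attacks (0,4) (1,5) (2,5) (3,5) (4,5) (5,5) [ray(0,-1) blocked at (0,4)]
  WQ@(4,1): attacks (4,2) (4,3) (4,4) (4,5) (4,0) (5,1) (3,1) (2,1) (1,1) (0,1) (5,2) (5,0) (3,2) (2,3) (1,4) (0,5) (3,0) [ray(-1,1) blocked at (0,5); ray(-1,-1) blocked at (3,0)]
W attacks (0,0): no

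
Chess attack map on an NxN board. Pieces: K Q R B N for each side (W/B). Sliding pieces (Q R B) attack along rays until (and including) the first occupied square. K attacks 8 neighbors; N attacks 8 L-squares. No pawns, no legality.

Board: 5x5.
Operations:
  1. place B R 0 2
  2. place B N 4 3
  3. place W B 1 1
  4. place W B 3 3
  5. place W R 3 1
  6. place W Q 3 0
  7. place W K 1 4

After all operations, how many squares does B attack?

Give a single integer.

Answer: 10

Derivation:
Op 1: place BR@(0,2)
Op 2: place BN@(4,3)
Op 3: place WB@(1,1)
Op 4: place WB@(3,3)
Op 5: place WR@(3,1)
Op 6: place WQ@(3,0)
Op 7: place WK@(1,4)
Per-piece attacks for B:
  BR@(0,2): attacks (0,3) (0,4) (0,1) (0,0) (1,2) (2,2) (3,2) (4,2)
  BN@(4,3): attacks (2,4) (3,1) (2,2)
Union (10 distinct): (0,0) (0,1) (0,3) (0,4) (1,2) (2,2) (2,4) (3,1) (3,2) (4,2)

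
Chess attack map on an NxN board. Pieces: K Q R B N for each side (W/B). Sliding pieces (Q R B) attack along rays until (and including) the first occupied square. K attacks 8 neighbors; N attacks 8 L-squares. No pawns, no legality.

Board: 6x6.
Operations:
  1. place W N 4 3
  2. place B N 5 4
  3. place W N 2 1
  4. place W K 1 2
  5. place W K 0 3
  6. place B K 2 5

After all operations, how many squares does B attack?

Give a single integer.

Answer: 7

Derivation:
Op 1: place WN@(4,3)
Op 2: place BN@(5,4)
Op 3: place WN@(2,1)
Op 4: place WK@(1,2)
Op 5: place WK@(0,3)
Op 6: place BK@(2,5)
Per-piece attacks for B:
  BK@(2,5): attacks (2,4) (3,5) (1,5) (3,4) (1,4)
  BN@(5,4): attacks (3,5) (4,2) (3,3)
Union (7 distinct): (1,4) (1,5) (2,4) (3,3) (3,4) (3,5) (4,2)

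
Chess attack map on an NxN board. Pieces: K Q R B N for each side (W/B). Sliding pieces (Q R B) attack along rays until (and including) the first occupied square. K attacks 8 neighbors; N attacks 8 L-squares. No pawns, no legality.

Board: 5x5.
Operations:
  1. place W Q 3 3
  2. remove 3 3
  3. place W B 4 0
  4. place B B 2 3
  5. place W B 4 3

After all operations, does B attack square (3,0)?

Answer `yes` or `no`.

Answer: no

Derivation:
Op 1: place WQ@(3,3)
Op 2: remove (3,3)
Op 3: place WB@(4,0)
Op 4: place BB@(2,3)
Op 5: place WB@(4,3)
Per-piece attacks for B:
  BB@(2,3): attacks (3,4) (3,2) (4,1) (1,4) (1,2) (0,1)
B attacks (3,0): no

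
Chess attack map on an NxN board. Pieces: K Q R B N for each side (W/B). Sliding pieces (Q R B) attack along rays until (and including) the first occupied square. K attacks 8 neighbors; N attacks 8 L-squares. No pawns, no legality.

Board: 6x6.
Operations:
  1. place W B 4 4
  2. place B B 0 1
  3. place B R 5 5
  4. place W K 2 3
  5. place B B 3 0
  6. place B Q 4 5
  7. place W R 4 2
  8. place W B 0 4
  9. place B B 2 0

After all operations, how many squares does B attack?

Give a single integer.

Answer: 23

Derivation:
Op 1: place WB@(4,4)
Op 2: place BB@(0,1)
Op 3: place BR@(5,5)
Op 4: place WK@(2,3)
Op 5: place BB@(3,0)
Op 6: place BQ@(4,5)
Op 7: place WR@(4,2)
Op 8: place WB@(0,4)
Op 9: place BB@(2,0)
Per-piece attacks for B:
  BB@(0,1): attacks (1,2) (2,3) (1,0) [ray(1,1) blocked at (2,3)]
  BB@(2,0): attacks (3,1) (4,2) (1,1) (0,2) [ray(1,1) blocked at (4,2)]
  BB@(3,0): attacks (4,1) (5,2) (2,1) (1,2) (0,3)
  BQ@(4,5): attacks (4,4) (5,5) (3,5) (2,5) (1,5) (0,5) (5,4) (3,4) (2,3) [ray(0,-1) blocked at (4,4); ray(1,0) blocked at (5,5); ray(-1,-1) blocked at (2,3)]
  BR@(5,5): attacks (5,4) (5,3) (5,2) (5,1) (5,0) (4,5) [ray(-1,0) blocked at (4,5)]
Union (23 distinct): (0,2) (0,3) (0,5) (1,0) (1,1) (1,2) (1,5) (2,1) (2,3) (2,5) (3,1) (3,4) (3,5) (4,1) (4,2) (4,4) (4,5) (5,0) (5,1) (5,2) (5,3) (5,4) (5,5)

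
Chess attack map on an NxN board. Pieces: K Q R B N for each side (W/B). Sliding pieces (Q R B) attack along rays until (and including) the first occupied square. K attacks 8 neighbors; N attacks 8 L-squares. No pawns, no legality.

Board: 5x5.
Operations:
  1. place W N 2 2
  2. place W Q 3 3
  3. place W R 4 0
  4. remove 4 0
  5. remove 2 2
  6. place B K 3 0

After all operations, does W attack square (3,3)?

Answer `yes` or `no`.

Op 1: place WN@(2,2)
Op 2: place WQ@(3,3)
Op 3: place WR@(4,0)
Op 4: remove (4,0)
Op 5: remove (2,2)
Op 6: place BK@(3,0)
Per-piece attacks for W:
  WQ@(3,3): attacks (3,4) (3,2) (3,1) (3,0) (4,3) (2,3) (1,3) (0,3) (4,4) (4,2) (2,4) (2,2) (1,1) (0,0) [ray(0,-1) blocked at (3,0)]
W attacks (3,3): no

Answer: no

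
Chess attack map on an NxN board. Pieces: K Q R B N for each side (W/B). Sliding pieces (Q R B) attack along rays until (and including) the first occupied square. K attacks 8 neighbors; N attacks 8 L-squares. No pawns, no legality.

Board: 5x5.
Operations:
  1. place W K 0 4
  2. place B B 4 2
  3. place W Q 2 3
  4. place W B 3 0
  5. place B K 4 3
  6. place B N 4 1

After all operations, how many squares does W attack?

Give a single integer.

Op 1: place WK@(0,4)
Op 2: place BB@(4,2)
Op 3: place WQ@(2,3)
Op 4: place WB@(3,0)
Op 5: place BK@(4,3)
Op 6: place BN@(4,1)
Per-piece attacks for W:
  WK@(0,4): attacks (0,3) (1,4) (1,3)
  WQ@(2,3): attacks (2,4) (2,2) (2,1) (2,0) (3,3) (4,3) (1,3) (0,3) (3,4) (3,2) (4,1) (1,4) (1,2) (0,1) [ray(1,0) blocked at (4,3); ray(1,-1) blocked at (4,1)]
  WB@(3,0): attacks (4,1) (2,1) (1,2) (0,3) [ray(1,1) blocked at (4,1)]
Union (14 distinct): (0,1) (0,3) (1,2) (1,3) (1,4) (2,0) (2,1) (2,2) (2,4) (3,2) (3,3) (3,4) (4,1) (4,3)

Answer: 14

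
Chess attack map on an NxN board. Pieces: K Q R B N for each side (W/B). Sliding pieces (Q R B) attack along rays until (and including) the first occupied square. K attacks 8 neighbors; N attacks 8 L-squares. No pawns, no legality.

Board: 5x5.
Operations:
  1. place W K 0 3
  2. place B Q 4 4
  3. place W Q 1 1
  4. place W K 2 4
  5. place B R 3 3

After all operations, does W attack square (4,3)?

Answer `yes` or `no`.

Op 1: place WK@(0,3)
Op 2: place BQ@(4,4)
Op 3: place WQ@(1,1)
Op 4: place WK@(2,4)
Op 5: place BR@(3,3)
Per-piece attacks for W:
  WK@(0,3): attacks (0,4) (0,2) (1,3) (1,4) (1,2)
  WQ@(1,1): attacks (1,2) (1,3) (1,4) (1,0) (2,1) (3,1) (4,1) (0,1) (2,2) (3,3) (2,0) (0,2) (0,0) [ray(1,1) blocked at (3,3)]
  WK@(2,4): attacks (2,3) (3,4) (1,4) (3,3) (1,3)
W attacks (4,3): no

Answer: no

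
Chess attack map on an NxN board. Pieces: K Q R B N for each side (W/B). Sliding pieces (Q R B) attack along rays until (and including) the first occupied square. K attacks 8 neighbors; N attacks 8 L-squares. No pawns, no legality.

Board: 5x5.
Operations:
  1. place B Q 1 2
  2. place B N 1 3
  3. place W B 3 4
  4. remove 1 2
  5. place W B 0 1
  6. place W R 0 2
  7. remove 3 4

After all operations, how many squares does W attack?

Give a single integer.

Op 1: place BQ@(1,2)
Op 2: place BN@(1,3)
Op 3: place WB@(3,4)
Op 4: remove (1,2)
Op 5: place WB@(0,1)
Op 6: place WR@(0,2)
Op 7: remove (3,4)
Per-piece attacks for W:
  WB@(0,1): attacks (1,2) (2,3) (3,4) (1,0)
  WR@(0,2): attacks (0,3) (0,4) (0,1) (1,2) (2,2) (3,2) (4,2) [ray(0,-1) blocked at (0,1)]
Union (10 distinct): (0,1) (0,3) (0,4) (1,0) (1,2) (2,2) (2,3) (3,2) (3,4) (4,2)

Answer: 10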